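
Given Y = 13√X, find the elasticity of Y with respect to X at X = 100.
Elasticity = 1/2

Elasticity = (dY/dX) · (X/Y)

dY/dX = 13/(2·√X)
At X = 100: dY/dX = 13/20, Y = 130

Elasticity = (13/20) · (100 / 130) = 1/2

Interpretation: for a small percentage change in X, the percentage change in Y is approximately 0.50 times as large.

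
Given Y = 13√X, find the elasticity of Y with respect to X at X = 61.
Elasticity = 1/2

Elasticity = (dY/dX) · (X/Y)

dY/dX = 13/(2·√X)
At X = 61: dY/dX = 13·√61/122, Y = 13·√61

Elasticity = (13·√61/122) · (61 / (13·√61)) = 1/2

Interpretation: for a small percentage change in X, the percentage change in Y is approximately 0.50 times as large.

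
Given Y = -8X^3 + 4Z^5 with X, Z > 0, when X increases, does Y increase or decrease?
Y decreases

Taking the partial derivative:
∂Y/∂X = -24X^2

∂Y/∂X = -24X^2 < 0 (assuming positive values)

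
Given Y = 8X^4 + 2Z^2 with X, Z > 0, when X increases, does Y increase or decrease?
Y increases

Taking the partial derivative:
∂Y/∂X = 32X^3

∂Y/∂X = 32X^3 > 0 (assuming positive values)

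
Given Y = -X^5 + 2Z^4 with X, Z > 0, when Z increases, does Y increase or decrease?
Y increases

Taking the partial derivative:
∂Y/∂Z = 8Z^3

∂Y/∂Z = 8Z^3 > 0 (assuming positive values)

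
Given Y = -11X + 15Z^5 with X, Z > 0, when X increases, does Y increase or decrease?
Y decreases

Taking the partial derivative:
∂Y/∂X = -11

∂Y/∂X = -11 < 0 (assuming positive values)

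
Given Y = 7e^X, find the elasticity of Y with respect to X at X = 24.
Elasticity = 24

Elasticity = (dY/dX) · (X/Y)

dY/dX = 7·e^X
At X = 24: dY/dX = 7·e^24, Y = 7·e^24

Elasticity = (7·e^24) · (24 / (7·e^24)) = 24

Interpretation: for a small percentage change in X, the percentage change in Y is approximately 24.00 times as large.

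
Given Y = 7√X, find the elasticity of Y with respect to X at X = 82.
Elasticity = 1/2

Elasticity = (dY/dX) · (X/Y)

dY/dX = 7/(2·√X)
At X = 82: dY/dX = 7·√82/164, Y = 7·√82

Elasticity = (7·√82/164) · (82 / (7·√82)) = 1/2

Interpretation: for a small percentage change in X, the percentage change in Y is approximately 0.50 times as large.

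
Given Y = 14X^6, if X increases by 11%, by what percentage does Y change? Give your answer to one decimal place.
87.0%

For Y = 14X^6:
If X → X(1 + 0.11)
Then Y → Y · (1 + 0.11)^6
     ≈ Y · 1.8704

Percentage change = ((1 + 0.11)^6 − 1) × 100% ≈ 87.0%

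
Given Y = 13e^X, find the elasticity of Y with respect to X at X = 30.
Elasticity = 30

Elasticity = (dY/dX) · (X/Y)

dY/dX = 13·e^X
At X = 30: dY/dX = 13·e^30, Y = 13·e^30

Elasticity = (13·e^30) · (30 / (13·e^30)) = 30

Interpretation: for a small percentage change in X, the percentage change in Y is approximately 30.00 times as large.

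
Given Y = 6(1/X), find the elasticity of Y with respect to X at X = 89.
Elasticity = -1

Elasticity = (dY/dX) · (X/Y)

dY/dX = -6/X²
At X = 89: dY/dX = -6/7921, Y = 6/89

Elasticity = (-6/7921) · (89 / (6/89)) = -1

Interpretation: for a small percentage change in X, the percentage change in Y is approximately -1.00 times as large.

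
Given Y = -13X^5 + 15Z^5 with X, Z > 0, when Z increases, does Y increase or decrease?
Y increases

Taking the partial derivative:
∂Y/∂Z = 75Z^4

∂Y/∂Z = 75Z^4 > 0 (assuming positive values)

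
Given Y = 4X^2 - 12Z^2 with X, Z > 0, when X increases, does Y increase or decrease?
Y increases

Taking the partial derivative:
∂Y/∂X = 8X

∂Y/∂X = 8X > 0 (assuming positive values)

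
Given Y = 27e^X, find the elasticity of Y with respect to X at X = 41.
Elasticity = 41

Elasticity = (dY/dX) · (X/Y)

dY/dX = 27·e^X
At X = 41: dY/dX = 27·e^41, Y = 27·e^41

Elasticity = (27·e^41) · (41 / (27·e^41)) = 41

Interpretation: for a small percentage change in X, the percentage change in Y is approximately 41.00 times as large.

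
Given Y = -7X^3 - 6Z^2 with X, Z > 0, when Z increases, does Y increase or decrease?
Y decreases

Taking the partial derivative:
∂Y/∂Z = -12Z

∂Y/∂Z = -12Z < 0 (assuming positive values)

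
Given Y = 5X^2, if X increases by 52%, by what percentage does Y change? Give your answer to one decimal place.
131.0%

For Y = 5X^2:
If X → X(1 + 0.52)
Then Y → Y · (1 + 0.52)^2
     = Y · 2.3104

Percentage change = ((1 + 0.52)^2 − 1) × 100% ≈ 131.0%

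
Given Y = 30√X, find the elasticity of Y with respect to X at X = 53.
Elasticity = 1/2

Elasticity = (dY/dX) · (X/Y)

dY/dX = 15/√X
At X = 53: dY/dX = 15·√53/53, Y = 30·√53

Elasticity = (15·√53/53) · (53 / (30·√53)) = 1/2

Interpretation: for a small percentage change in X, the percentage change in Y is approximately 0.50 times as large.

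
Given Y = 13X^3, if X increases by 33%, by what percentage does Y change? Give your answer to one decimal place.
135.3%

For Y = 13X^3:
If X → X(1 + 0.33)
Then Y → Y · (1 + 0.33)^3
     ≈ Y · 2.3526

Percentage change = ((1 + 0.33)^3 − 1) × 100% ≈ 135.3%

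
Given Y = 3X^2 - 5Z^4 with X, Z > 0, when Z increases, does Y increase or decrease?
Y decreases

Taking the partial derivative:
∂Y/∂Z = -20Z^3

∂Y/∂Z = -20Z^3 < 0 (assuming positive values)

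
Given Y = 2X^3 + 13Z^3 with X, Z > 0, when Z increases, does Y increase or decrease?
Y increases

Taking the partial derivative:
∂Y/∂Z = 39Z^2

∂Y/∂Z = 39Z^2 > 0 (assuming positive values)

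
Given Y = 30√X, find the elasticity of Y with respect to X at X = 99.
Elasticity = 1/2

Elasticity = (dY/dX) · (X/Y)

dY/dX = 15/√X
At X = 99: dY/dX = 5·√11/11, Y = 90·√11

Elasticity = (5·√11/11) · (99 / (90·√11)) = 1/2

Interpretation: for a small percentage change in X, the percentage change in Y is approximately 0.50 times as large.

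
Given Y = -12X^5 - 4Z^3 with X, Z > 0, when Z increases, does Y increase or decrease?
Y decreases

Taking the partial derivative:
∂Y/∂Z = -12Z^2

∂Y/∂Z = -12Z^2 < 0 (assuming positive values)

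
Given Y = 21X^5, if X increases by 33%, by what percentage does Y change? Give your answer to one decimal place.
316.2%

For Y = 21X^5:
If X → X(1 + 0.33)
Then Y → Y · (1 + 0.33)^5
     ≈ Y · 4.1616

Percentage change = ((1 + 0.33)^5 − 1) × 100% ≈ 316.2%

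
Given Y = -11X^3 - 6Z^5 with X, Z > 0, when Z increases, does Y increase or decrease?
Y decreases

Taking the partial derivative:
∂Y/∂Z = -30Z^4

∂Y/∂Z = -30Z^4 < 0 (assuming positive values)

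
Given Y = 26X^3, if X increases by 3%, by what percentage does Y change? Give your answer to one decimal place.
9.3%

For Y = 26X^3:
If X → X(1 + 0.03)
Then Y → Y · (1 + 0.03)^3
     ≈ Y · 1.0927

Percentage change = ((1 + 0.03)^3 − 1) × 100% ≈ 9.3%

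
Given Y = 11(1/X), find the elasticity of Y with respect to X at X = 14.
Elasticity = -1

Elasticity = (dY/dX) · (X/Y)

dY/dX = -11/X²
At X = 14: dY/dX = -11/196, Y = 11/14

Elasticity = (-11/196) · (14 / (11/14)) = -1

Interpretation: for a small percentage change in X, the percentage change in Y is approximately -1.00 times as large.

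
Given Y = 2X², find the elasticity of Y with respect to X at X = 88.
Elasticity = 2

Elasticity = (dY/dX) · (X/Y)

dY/dX = 4·X
At X = 88: dY/dX = 352, Y = 15488

Elasticity = 352 · (88 / 15488) = 2

Interpretation: for a small percentage change in X, the percentage change in Y is approximately 2.00 times as large.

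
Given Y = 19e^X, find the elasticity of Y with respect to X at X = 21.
Elasticity = 21

Elasticity = (dY/dX) · (X/Y)

dY/dX = 19·e^X
At X = 21: dY/dX = 19·e^21, Y = 19·e^21

Elasticity = (19·e^21) · (21 / (19·e^21)) = 21

Interpretation: for a small percentage change in X, the percentage change in Y is approximately 21.00 times as large.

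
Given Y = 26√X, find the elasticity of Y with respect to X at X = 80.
Elasticity = 1/2

Elasticity = (dY/dX) · (X/Y)

dY/dX = 13/√X
At X = 80: dY/dX = 13·√5/20, Y = 104·√5

Elasticity = (13·√5/20) · (80 / (104·√5)) = 1/2

Interpretation: for a small percentage change in X, the percentage change in Y is approximately 0.50 times as large.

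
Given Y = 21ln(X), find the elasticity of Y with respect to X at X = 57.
Elasticity = 1/ln(57) ≈ 0.2473

Elasticity = (dY/dX) · (X/Y)

dY/dX = 21/X
At X = 57: dY/dX = 7/19, Y = 21·ln(57)

Elasticity = (7/19) · (57 / (21·ln(57))) = 1/ln(57) ≈ 0.2473

Interpretation: for a small percentage change in X, the percentage change in Y is approximately 0.25 times as large.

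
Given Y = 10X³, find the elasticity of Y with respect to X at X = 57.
Elasticity = 3

Elasticity = (dY/dX) · (X/Y)

dY/dX = 30·X²
At X = 57: dY/dX = 97470, Y = 1851930

Elasticity = 97470 · (57 / 1851930) = 3

Interpretation: for a small percentage change in X, the percentage change in Y is approximately 3.00 times as large.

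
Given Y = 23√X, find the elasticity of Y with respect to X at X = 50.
Elasticity = 1/2

Elasticity = (dY/dX) · (X/Y)

dY/dX = 23/(2·√X)
At X = 50: dY/dX = 23·√2/20, Y = 115·√2

Elasticity = (23·√2/20) · (50 / (115·√2)) = 1/2

Interpretation: for a small percentage change in X, the percentage change in Y is approximately 0.50 times as large.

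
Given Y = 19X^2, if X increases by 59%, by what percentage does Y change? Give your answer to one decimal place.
152.8%

For Y = 19X^2:
If X → X(1 + 0.59)
Then Y → Y · (1 + 0.59)^2
     = Y · 2.5281

Percentage change = ((1 + 0.59)^2 − 1) × 100% ≈ 152.8%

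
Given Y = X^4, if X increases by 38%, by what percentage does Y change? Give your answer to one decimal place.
262.7%

For Y = X^4:
If X → X(1 + 0.38)
Then Y → Y · (1 + 0.38)^4
     ≈ Y · 3.6267

Percentage change = ((1 + 0.38)^4 − 1) × 100% ≈ 262.7%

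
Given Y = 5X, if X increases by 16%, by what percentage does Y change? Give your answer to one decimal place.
16.0%

For Y = 5X:
If X → X(1 + 0.16)
Then Y → Y · (1 + 0.16)^1
     = Y · 1.1600

Percentage change = ((1 + 0.16)^1 − 1) × 100% = 16.0%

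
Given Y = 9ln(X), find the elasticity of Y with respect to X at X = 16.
Elasticity = 1/ln(16) ≈ 0.3607

Elasticity = (dY/dX) · (X/Y)

dY/dX = 9/X
At X = 16: dY/dX = 9/16, Y = 9·ln(16)

Elasticity = (9/16) · (16 / (9·ln(16))) = 1/ln(16) ≈ 0.3607

Interpretation: for a small percentage change in X, the percentage change in Y is approximately 0.36 times as large.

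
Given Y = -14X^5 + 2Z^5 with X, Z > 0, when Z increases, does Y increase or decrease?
Y increases

Taking the partial derivative:
∂Y/∂Z = 10Z^4

∂Y/∂Z = 10Z^4 > 0 (assuming positive values)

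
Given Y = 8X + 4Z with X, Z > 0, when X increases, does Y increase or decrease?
Y increases

Taking the partial derivative:
∂Y/∂X = 8

∂Y/∂X = 8 > 0 (assuming positive values)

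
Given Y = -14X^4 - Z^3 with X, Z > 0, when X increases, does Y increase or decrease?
Y decreases

Taking the partial derivative:
∂Y/∂X = -56X^3

∂Y/∂X = -56X^3 < 0 (assuming positive values)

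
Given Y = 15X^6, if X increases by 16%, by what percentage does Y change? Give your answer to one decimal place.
143.6%

For Y = 15X^6:
If X → X(1 + 0.16)
Then Y → Y · (1 + 0.16)^6
     ≈ Y · 2.4364

Percentage change = ((1 + 0.16)^6 − 1) × 100% ≈ 143.6%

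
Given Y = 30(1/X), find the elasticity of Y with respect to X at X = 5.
Elasticity = -1

Elasticity = (dY/dX) · (X/Y)

dY/dX = -30/X²
At X = 5: dY/dX = -6/5, Y = 6

Elasticity = (-6/5) · (5 / 6) = -1

Interpretation: for a small percentage change in X, the percentage change in Y is approximately -1.00 times as large.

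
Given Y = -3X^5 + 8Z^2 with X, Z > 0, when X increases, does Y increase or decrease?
Y decreases

Taking the partial derivative:
∂Y/∂X = -15X^4

∂Y/∂X = -15X^4 < 0 (assuming positive values)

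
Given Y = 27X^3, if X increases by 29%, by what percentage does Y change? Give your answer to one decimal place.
114.7%

For Y = 27X^3:
If X → X(1 + 0.29)
Then Y → Y · (1 + 0.29)^3
     ≈ Y · 2.1467

Percentage change = ((1 + 0.29)^3 − 1) × 100% ≈ 114.7%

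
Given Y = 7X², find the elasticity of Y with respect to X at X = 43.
Elasticity = 2

Elasticity = (dY/dX) · (X/Y)

dY/dX = 14·X
At X = 43: dY/dX = 602, Y = 12943

Elasticity = 602 · (43 / 12943) = 2

Interpretation: for a small percentage change in X, the percentage change in Y is approximately 2.00 times as large.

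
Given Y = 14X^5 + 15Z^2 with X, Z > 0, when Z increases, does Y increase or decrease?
Y increases

Taking the partial derivative:
∂Y/∂Z = 30Z

∂Y/∂Z = 30Z > 0 (assuming positive values)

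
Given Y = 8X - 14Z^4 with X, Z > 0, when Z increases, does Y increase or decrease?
Y decreases

Taking the partial derivative:
∂Y/∂Z = -56Z^3

∂Y/∂Z = -56Z^3 < 0 (assuming positive values)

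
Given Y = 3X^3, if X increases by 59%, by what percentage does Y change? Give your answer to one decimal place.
302.0%

For Y = 3X^3:
If X → X(1 + 0.59)
Then Y → Y · (1 + 0.59)^3
     ≈ Y · 4.0197

Percentage change = ((1 + 0.59)^3 − 1) × 100% ≈ 302.0%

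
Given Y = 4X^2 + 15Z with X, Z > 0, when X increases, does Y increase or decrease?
Y increases

Taking the partial derivative:
∂Y/∂X = 8X

∂Y/∂X = 8X > 0 (assuming positive values)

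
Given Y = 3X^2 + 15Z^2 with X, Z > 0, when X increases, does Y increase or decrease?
Y increases

Taking the partial derivative:
∂Y/∂X = 6X

∂Y/∂X = 6X > 0 (assuming positive values)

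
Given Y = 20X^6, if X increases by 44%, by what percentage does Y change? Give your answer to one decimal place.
791.6%

For Y = 20X^6:
If X → X(1 + 0.44)
Then Y → Y · (1 + 0.44)^6
     ≈ Y · 8.9161

Percentage change = ((1 + 0.44)^6 − 1) × 100% ≈ 791.6%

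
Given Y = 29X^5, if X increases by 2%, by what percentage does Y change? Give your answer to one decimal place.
10.4%

For Y = 29X^5:
If X → X(1 + 0.02)
Then Y → Y · (1 + 0.02)^5
     ≈ Y · 1.1041

Percentage change = ((1 + 0.02)^5 − 1) × 100% ≈ 10.4%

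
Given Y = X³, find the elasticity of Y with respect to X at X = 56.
Elasticity = 3

Elasticity = (dY/dX) · (X/Y)

dY/dX = 3·X²
At X = 56: dY/dX = 9408, Y = 175616

Elasticity = 9408 · (56 / 175616) = 3

Interpretation: for a small percentage change in X, the percentage change in Y is approximately 3.00 times as large.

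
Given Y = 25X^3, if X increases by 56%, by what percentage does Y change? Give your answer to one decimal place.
279.6%

For Y = 25X^3:
If X → X(1 + 0.56)
Then Y → Y · (1 + 0.56)^3
     ≈ Y · 3.7964

Percentage change = ((1 + 0.56)^3 − 1) × 100% ≈ 279.6%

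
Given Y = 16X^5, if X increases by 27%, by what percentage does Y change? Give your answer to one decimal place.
230.4%

For Y = 16X^5:
If X → X(1 + 0.27)
Then Y → Y · (1 + 0.27)^5
     ≈ Y · 3.3038

Percentage change = ((1 + 0.27)^5 − 1) × 100% ≈ 230.4%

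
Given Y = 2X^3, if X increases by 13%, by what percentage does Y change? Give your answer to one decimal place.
44.3%

For Y = 2X^3:
If X → X(1 + 0.13)
Then Y → Y · (1 + 0.13)^3
     ≈ Y · 1.4429

Percentage change = ((1 + 0.13)^3 − 1) × 100% ≈ 44.3%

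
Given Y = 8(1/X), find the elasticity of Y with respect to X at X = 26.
Elasticity = -1

Elasticity = (dY/dX) · (X/Y)

dY/dX = -8/X²
At X = 26: dY/dX = -2/169, Y = 4/13

Elasticity = (-2/169) · (26 / (4/13)) = -1

Interpretation: for a small percentage change in X, the percentage change in Y is approximately -1.00 times as large.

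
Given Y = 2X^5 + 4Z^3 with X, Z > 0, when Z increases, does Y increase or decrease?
Y increases

Taking the partial derivative:
∂Y/∂Z = 12Z^2

∂Y/∂Z = 12Z^2 > 0 (assuming positive values)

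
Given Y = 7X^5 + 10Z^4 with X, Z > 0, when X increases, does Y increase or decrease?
Y increases

Taking the partial derivative:
∂Y/∂X = 35X^4

∂Y/∂X = 35X^4 > 0 (assuming positive values)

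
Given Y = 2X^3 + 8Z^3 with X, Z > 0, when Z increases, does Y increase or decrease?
Y increases

Taking the partial derivative:
∂Y/∂Z = 24Z^2

∂Y/∂Z = 24Z^2 > 0 (assuming positive values)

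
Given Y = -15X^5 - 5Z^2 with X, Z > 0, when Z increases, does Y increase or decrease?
Y decreases

Taking the partial derivative:
∂Y/∂Z = -10Z

∂Y/∂Z = -10Z < 0 (assuming positive values)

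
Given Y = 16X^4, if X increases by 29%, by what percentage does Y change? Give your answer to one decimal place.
176.9%

For Y = 16X^4:
If X → X(1 + 0.29)
Then Y → Y · (1 + 0.29)^4
     ≈ Y · 2.7692

Percentage change = ((1 + 0.29)^4 − 1) × 100% ≈ 176.9%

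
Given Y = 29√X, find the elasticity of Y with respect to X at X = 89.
Elasticity = 1/2

Elasticity = (dY/dX) · (X/Y)

dY/dX = 29/(2·√X)
At X = 89: dY/dX = 29·√89/178, Y = 29·√89

Elasticity = (29·√89/178) · (89 / (29·√89)) = 1/2

Interpretation: for a small percentage change in X, the percentage change in Y is approximately 0.50 times as large.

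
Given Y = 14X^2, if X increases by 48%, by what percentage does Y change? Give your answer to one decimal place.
119.0%

For Y = 14X^2:
If X → X(1 + 0.48)
Then Y → Y · (1 + 0.48)^2
     = Y · 2.1904

Percentage change = ((1 + 0.48)^2 − 1) × 100% ≈ 119.0%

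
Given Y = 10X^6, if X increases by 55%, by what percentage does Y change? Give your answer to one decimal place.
1286.7%

For Y = 10X^6:
If X → X(1 + 0.55)
Then Y → Y · (1 + 0.55)^6
     ≈ Y · 13.8672

Percentage change = ((1 + 0.55)^6 − 1) × 100% ≈ 1286.7%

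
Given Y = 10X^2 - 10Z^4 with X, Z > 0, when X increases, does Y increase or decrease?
Y increases

Taking the partial derivative:
∂Y/∂X = 20X

∂Y/∂X = 20X > 0 (assuming positive values)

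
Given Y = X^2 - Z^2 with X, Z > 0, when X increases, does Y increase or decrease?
Y increases

Taking the partial derivative:
∂Y/∂X = 2X

∂Y/∂X = 2X > 0 (assuming positive values)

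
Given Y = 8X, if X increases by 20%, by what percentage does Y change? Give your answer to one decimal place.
20.0%

For Y = 8X:
If X → X(1 + 0.2)
Then Y → Y · (1 + 0.2)^1
     = Y · 1.2000

Percentage change = ((1 + 0.2)^1 − 1) × 100% = 20.0%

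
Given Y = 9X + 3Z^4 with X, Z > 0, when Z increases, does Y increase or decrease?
Y increases

Taking the partial derivative:
∂Y/∂Z = 12Z^3

∂Y/∂Z = 12Z^3 > 0 (assuming positive values)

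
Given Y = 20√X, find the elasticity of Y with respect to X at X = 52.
Elasticity = 1/2

Elasticity = (dY/dX) · (X/Y)

dY/dX = 10/√X
At X = 52: dY/dX = 5·√13/13, Y = 40·√13

Elasticity = (5·√13/13) · (52 / (40·√13)) = 1/2

Interpretation: for a small percentage change in X, the percentage change in Y is approximately 0.50 times as large.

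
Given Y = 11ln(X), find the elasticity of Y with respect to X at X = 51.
Elasticity = 1/ln(51) ≈ 0.2543

Elasticity = (dY/dX) · (X/Y)

dY/dX = 11/X
At X = 51: dY/dX = 11/51, Y = 11·ln(51)

Elasticity = (11/51) · (51 / (11·ln(51))) = 1/ln(51) ≈ 0.2543

Interpretation: for a small percentage change in X, the percentage change in Y is approximately 0.25 times as large.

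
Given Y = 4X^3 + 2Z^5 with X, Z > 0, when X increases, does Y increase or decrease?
Y increases

Taking the partial derivative:
∂Y/∂X = 12X^2

∂Y/∂X = 12X^2 > 0 (assuming positive values)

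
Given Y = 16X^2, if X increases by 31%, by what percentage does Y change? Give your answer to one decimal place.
71.6%

For Y = 16X^2:
If X → X(1 + 0.31)
Then Y → Y · (1 + 0.31)^2
     = Y · 1.7161

Percentage change = ((1 + 0.31)^2 − 1) × 100% ≈ 71.6%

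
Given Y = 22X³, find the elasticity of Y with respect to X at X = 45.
Elasticity = 3

Elasticity = (dY/dX) · (X/Y)

dY/dX = 66·X²
At X = 45: dY/dX = 133650, Y = 2004750

Elasticity = 133650 · (45 / 2004750) = 3

Interpretation: for a small percentage change in X, the percentage change in Y is approximately 3.00 times as large.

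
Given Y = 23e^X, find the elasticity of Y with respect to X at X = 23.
Elasticity = 23

Elasticity = (dY/dX) · (X/Y)

dY/dX = 23·e^X
At X = 23: dY/dX = 23·e^23, Y = 23·e^23

Elasticity = (23·e^23) · (23 / (23·e^23)) = 23

Interpretation: for a small percentage change in X, the percentage change in Y is approximately 23.00 times as large.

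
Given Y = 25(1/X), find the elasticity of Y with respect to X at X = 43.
Elasticity = -1

Elasticity = (dY/dX) · (X/Y)

dY/dX = -25/X²
At X = 43: dY/dX = -25/1849, Y = 25/43

Elasticity = (-25/1849) · (43 / (25/43)) = -1

Interpretation: for a small percentage change in X, the percentage change in Y is approximately -1.00 times as large.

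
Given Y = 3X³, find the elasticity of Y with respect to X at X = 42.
Elasticity = 3

Elasticity = (dY/dX) · (X/Y)

dY/dX = 9·X²
At X = 42: dY/dX = 15876, Y = 222264

Elasticity = 15876 · (42 / 222264) = 3

Interpretation: for a small percentage change in X, the percentage change in Y is approximately 3.00 times as large.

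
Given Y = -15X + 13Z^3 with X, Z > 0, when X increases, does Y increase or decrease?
Y decreases

Taking the partial derivative:
∂Y/∂X = -15

∂Y/∂X = -15 < 0 (assuming positive values)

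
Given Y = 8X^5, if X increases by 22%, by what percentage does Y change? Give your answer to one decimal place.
170.3%

For Y = 8X^5:
If X → X(1 + 0.22)
Then Y → Y · (1 + 0.22)^5
     ≈ Y · 2.7027

Percentage change = ((1 + 0.22)^5 − 1) × 100% ≈ 170.3%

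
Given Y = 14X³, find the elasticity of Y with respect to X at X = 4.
Elasticity = 3

Elasticity = (dY/dX) · (X/Y)

dY/dX = 42·X²
At X = 4: dY/dX = 672, Y = 896

Elasticity = 672 · (4 / 896) = 3

Interpretation: for a small percentage change in X, the percentage change in Y is approximately 3.00 times as large.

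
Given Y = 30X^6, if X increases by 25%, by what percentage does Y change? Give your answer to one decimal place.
281.5%

For Y = 30X^6:
If X → X(1 + 0.25)
Then Y → Y · (1 + 0.25)^6
     ≈ Y · 3.8147

Percentage change = ((1 + 0.25)^6 − 1) × 100% ≈ 281.5%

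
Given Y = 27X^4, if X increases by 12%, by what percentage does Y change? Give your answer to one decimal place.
57.4%

For Y = 27X^4:
If X → X(1 + 0.12)
Then Y → Y · (1 + 0.12)^4
     ≈ Y · 1.5735

Percentage change = ((1 + 0.12)^4 − 1) × 100% ≈ 57.4%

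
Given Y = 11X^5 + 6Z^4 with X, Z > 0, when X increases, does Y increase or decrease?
Y increases

Taking the partial derivative:
∂Y/∂X = 55X^4

∂Y/∂X = 55X^4 > 0 (assuming positive values)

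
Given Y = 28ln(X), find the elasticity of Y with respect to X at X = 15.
Elasticity = 1/ln(15) ≈ 0.3693

Elasticity = (dY/dX) · (X/Y)

dY/dX = 28/X
At X = 15: dY/dX = 28/15, Y = 28·ln(15)

Elasticity = (28/15) · (15 / (28·ln(15))) = 1/ln(15) ≈ 0.3693

Interpretation: for a small percentage change in X, the percentage change in Y is approximately 0.37 times as large.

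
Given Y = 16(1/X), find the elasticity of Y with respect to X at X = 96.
Elasticity = -1

Elasticity = (dY/dX) · (X/Y)

dY/dX = -16/X²
At X = 96: dY/dX = -1/576, Y = 1/6

Elasticity = (-1/576) · (96 / (1/6)) = -1

Interpretation: for a small percentage change in X, the percentage change in Y is approximately -1.00 times as large.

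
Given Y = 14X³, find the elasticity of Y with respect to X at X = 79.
Elasticity = 3

Elasticity = (dY/dX) · (X/Y)

dY/dX = 42·X²
At X = 79: dY/dX = 262122, Y = 6902546

Elasticity = 262122 · (79 / 6902546) = 3

Interpretation: for a small percentage change in X, the percentage change in Y is approximately 3.00 times as large.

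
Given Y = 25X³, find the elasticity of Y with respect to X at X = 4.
Elasticity = 3

Elasticity = (dY/dX) · (X/Y)

dY/dX = 75·X²
At X = 4: dY/dX = 1200, Y = 1600

Elasticity = 1200 · (4 / 1600) = 3

Interpretation: for a small percentage change in X, the percentage change in Y is approximately 3.00 times as large.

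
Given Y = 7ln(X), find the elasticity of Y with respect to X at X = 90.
Elasticity = 1/ln(90) ≈ 0.2222

Elasticity = (dY/dX) · (X/Y)

dY/dX = 7/X
At X = 90: dY/dX = 7/90, Y = 7·ln(90)

Elasticity = (7/90) · (90 / (7·ln(90))) = 1/ln(90) ≈ 0.2222

Interpretation: for a small percentage change in X, the percentage change in Y is approximately 0.22 times as large.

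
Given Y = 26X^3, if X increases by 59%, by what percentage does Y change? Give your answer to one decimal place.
302.0%

For Y = 26X^3:
If X → X(1 + 0.59)
Then Y → Y · (1 + 0.59)^3
     ≈ Y · 4.0197

Percentage change = ((1 + 0.59)^3 − 1) × 100% ≈ 302.0%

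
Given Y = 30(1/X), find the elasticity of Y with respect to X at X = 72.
Elasticity = -1

Elasticity = (dY/dX) · (X/Y)

dY/dX = -30/X²
At X = 72: dY/dX = -5/864, Y = 5/12

Elasticity = (-5/864) · (72 / (5/12)) = -1

Interpretation: for a small percentage change in X, the percentage change in Y is approximately -1.00 times as large.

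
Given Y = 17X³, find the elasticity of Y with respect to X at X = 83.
Elasticity = 3

Elasticity = (dY/dX) · (X/Y)

dY/dX = 51·X²
At X = 83: dY/dX = 351339, Y = 9720379

Elasticity = 351339 · (83 / 9720379) = 3

Interpretation: for a small percentage change in X, the percentage change in Y is approximately 3.00 times as large.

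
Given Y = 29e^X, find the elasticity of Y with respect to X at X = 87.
Elasticity = 87

Elasticity = (dY/dX) · (X/Y)

dY/dX = 29·e^X
At X = 87: dY/dX = 29·e^87, Y = 29·e^87

Elasticity = (29·e^87) · (87 / (29·e^87)) = 87

Interpretation: for a small percentage change in X, the percentage change in Y is approximately 87.00 times as large.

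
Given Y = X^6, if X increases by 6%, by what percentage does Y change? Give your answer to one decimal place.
41.9%

For Y = X^6:
If X → X(1 + 0.06)
Then Y → Y · (1 + 0.06)^6
     ≈ Y · 1.4185

Percentage change = ((1 + 0.06)^6 − 1) × 100% ≈ 41.9%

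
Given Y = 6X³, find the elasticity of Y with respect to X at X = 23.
Elasticity = 3

Elasticity = (dY/dX) · (X/Y)

dY/dX = 18·X²
At X = 23: dY/dX = 9522, Y = 73002

Elasticity = 9522 · (23 / 73002) = 3

Interpretation: for a small percentage change in X, the percentage change in Y is approximately 3.00 times as large.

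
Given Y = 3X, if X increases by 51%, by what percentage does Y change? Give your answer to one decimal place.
51.0%

For Y = 3X:
If X → X(1 + 0.51)
Then Y → Y · (1 + 0.51)^1
     = Y · 1.5100

Percentage change = ((1 + 0.51)^1 − 1) × 100% = 51.0%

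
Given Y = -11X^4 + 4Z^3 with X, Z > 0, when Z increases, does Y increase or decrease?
Y increases

Taking the partial derivative:
∂Y/∂Z = 12Z^2

∂Y/∂Z = 12Z^2 > 0 (assuming positive values)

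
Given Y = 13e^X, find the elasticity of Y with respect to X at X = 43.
Elasticity = 43

Elasticity = (dY/dX) · (X/Y)

dY/dX = 13·e^X
At X = 43: dY/dX = 13·e^43, Y = 13·e^43

Elasticity = (13·e^43) · (43 / (13·e^43)) = 43

Interpretation: for a small percentage change in X, the percentage change in Y is approximately 43.00 times as large.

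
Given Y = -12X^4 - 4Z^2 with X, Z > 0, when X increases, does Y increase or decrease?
Y decreases

Taking the partial derivative:
∂Y/∂X = -48X^3

∂Y/∂X = -48X^3 < 0 (assuming positive values)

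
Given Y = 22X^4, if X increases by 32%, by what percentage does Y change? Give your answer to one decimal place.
203.6%

For Y = 22X^4:
If X → X(1 + 0.32)
Then Y → Y · (1 + 0.32)^4
     ≈ Y · 3.0360

Percentage change = ((1 + 0.32)^4 − 1) × 100% ≈ 203.6%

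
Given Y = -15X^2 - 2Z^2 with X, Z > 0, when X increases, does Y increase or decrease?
Y decreases

Taking the partial derivative:
∂Y/∂X = -30X

∂Y/∂X = -30X < 0 (assuming positive values)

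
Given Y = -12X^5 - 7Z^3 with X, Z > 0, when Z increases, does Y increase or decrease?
Y decreases

Taking the partial derivative:
∂Y/∂Z = -21Z^2

∂Y/∂Z = -21Z^2 < 0 (assuming positive values)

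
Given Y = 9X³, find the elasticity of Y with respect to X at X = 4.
Elasticity = 3

Elasticity = (dY/dX) · (X/Y)

dY/dX = 27·X²
At X = 4: dY/dX = 432, Y = 576

Elasticity = 432 · (4 / 576) = 3

Interpretation: for a small percentage change in X, the percentage change in Y is approximately 3.00 times as large.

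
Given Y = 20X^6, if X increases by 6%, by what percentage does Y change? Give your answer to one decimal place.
41.9%

For Y = 20X^6:
If X → X(1 + 0.06)
Then Y → Y · (1 + 0.06)^6
     ≈ Y · 1.4185

Percentage change = ((1 + 0.06)^6 − 1) × 100% ≈ 41.9%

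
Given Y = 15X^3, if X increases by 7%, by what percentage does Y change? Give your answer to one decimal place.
22.5%

For Y = 15X^3:
If X → X(1 + 0.07)
Then Y → Y · (1 + 0.07)^3
     ≈ Y · 1.2250

Percentage change = ((1 + 0.07)^3 − 1) × 100% ≈ 22.5%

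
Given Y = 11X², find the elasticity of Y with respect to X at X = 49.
Elasticity = 2

Elasticity = (dY/dX) · (X/Y)

dY/dX = 22·X
At X = 49: dY/dX = 1078, Y = 26411

Elasticity = 1078 · (49 / 26411) = 2

Interpretation: for a small percentage change in X, the percentage change in Y is approximately 2.00 times as large.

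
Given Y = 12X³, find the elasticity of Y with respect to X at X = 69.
Elasticity = 3

Elasticity = (dY/dX) · (X/Y)

dY/dX = 36·X²
At X = 69: dY/dX = 171396, Y = 3942108

Elasticity = 171396 · (69 / 3942108) = 3

Interpretation: for a small percentage change in X, the percentage change in Y is approximately 3.00 times as large.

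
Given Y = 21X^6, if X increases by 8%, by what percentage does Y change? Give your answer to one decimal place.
58.7%

For Y = 21X^6:
If X → X(1 + 0.08)
Then Y → Y · (1 + 0.08)^6
     ≈ Y · 1.5869

Percentage change = ((1 + 0.08)^6 − 1) × 100% ≈ 58.7%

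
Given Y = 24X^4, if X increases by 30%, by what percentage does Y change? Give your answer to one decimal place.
185.6%

For Y = 24X^4:
If X → X(1 + 0.3)
Then Y → Y · (1 + 0.3)^4
     = Y · 2.8561

Percentage change = ((1 + 0.3)^4 − 1) × 100% ≈ 185.6%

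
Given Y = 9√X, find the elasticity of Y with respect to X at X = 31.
Elasticity = 1/2

Elasticity = (dY/dX) · (X/Y)

dY/dX = 9/(2·√X)
At X = 31: dY/dX = 9·√31/62, Y = 9·√31

Elasticity = (9·√31/62) · (31 / (9·√31)) = 1/2

Interpretation: for a small percentage change in X, the percentage change in Y is approximately 0.50 times as large.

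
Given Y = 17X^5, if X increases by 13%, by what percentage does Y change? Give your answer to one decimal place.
84.2%

For Y = 17X^5:
If X → X(1 + 0.13)
Then Y → Y · (1 + 0.13)^5
     ≈ Y · 1.8424

Percentage change = ((1 + 0.13)^5 − 1) × 100% ≈ 84.2%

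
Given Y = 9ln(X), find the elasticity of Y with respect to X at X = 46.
Elasticity = 1/ln(46) ≈ 0.2612

Elasticity = (dY/dX) · (X/Y)

dY/dX = 9/X
At X = 46: dY/dX = 9/46, Y = 9·ln(46)

Elasticity = (9/46) · (46 / (9·ln(46))) = 1/ln(46) ≈ 0.2612

Interpretation: for a small percentage change in X, the percentage change in Y is approximately 0.26 times as large.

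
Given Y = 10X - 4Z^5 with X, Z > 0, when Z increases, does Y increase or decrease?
Y decreases

Taking the partial derivative:
∂Y/∂Z = -20Z^4

∂Y/∂Z = -20Z^4 < 0 (assuming positive values)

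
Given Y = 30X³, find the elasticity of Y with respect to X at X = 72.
Elasticity = 3

Elasticity = (dY/dX) · (X/Y)

dY/dX = 90·X²
At X = 72: dY/dX = 466560, Y = 11197440

Elasticity = 466560 · (72 / 11197440) = 3

Interpretation: for a small percentage change in X, the percentage change in Y is approximately 3.00 times as large.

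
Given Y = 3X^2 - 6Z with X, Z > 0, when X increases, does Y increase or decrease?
Y increases

Taking the partial derivative:
∂Y/∂X = 6X

∂Y/∂X = 6X > 0 (assuming positive values)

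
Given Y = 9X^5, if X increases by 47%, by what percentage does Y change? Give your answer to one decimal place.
586.4%

For Y = 9X^5:
If X → X(1 + 0.47)
Then Y → Y · (1 + 0.47)^5
     ≈ Y · 6.8641

Percentage change = ((1 + 0.47)^5 − 1) × 100% ≈ 586.4%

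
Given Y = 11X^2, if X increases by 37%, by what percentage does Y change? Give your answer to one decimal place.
87.7%

For Y = 11X^2:
If X → X(1 + 0.37)
Then Y → Y · (1 + 0.37)^2
     = Y · 1.8769

Percentage change = ((1 + 0.37)^2 − 1) × 100% ≈ 87.7%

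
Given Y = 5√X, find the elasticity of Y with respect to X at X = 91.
Elasticity = 1/2

Elasticity = (dY/dX) · (X/Y)

dY/dX = 5/(2·√X)
At X = 91: dY/dX = 5·√91/182, Y = 5·√91

Elasticity = (5·√91/182) · (91 / (5·√91)) = 1/2

Interpretation: for a small percentage change in X, the percentage change in Y is approximately 0.50 times as large.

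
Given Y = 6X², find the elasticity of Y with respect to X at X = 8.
Elasticity = 2

Elasticity = (dY/dX) · (X/Y)

dY/dX = 12·X
At X = 8: dY/dX = 96, Y = 384

Elasticity = 96 · (8 / 384) = 2

Interpretation: for a small percentage change in X, the percentage change in Y is approximately 2.00 times as large.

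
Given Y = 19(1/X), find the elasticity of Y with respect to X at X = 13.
Elasticity = -1

Elasticity = (dY/dX) · (X/Y)

dY/dX = -19/X²
At X = 13: dY/dX = -19/169, Y = 19/13

Elasticity = (-19/169) · (13 / (19/13)) = -1

Interpretation: for a small percentage change in X, the percentage change in Y is approximately -1.00 times as large.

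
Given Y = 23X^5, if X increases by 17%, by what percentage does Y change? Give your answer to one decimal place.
119.2%

For Y = 23X^5:
If X → X(1 + 0.17)
Then Y → Y · (1 + 0.17)^5
     ≈ Y · 2.1924

Percentage change = ((1 + 0.17)^5 − 1) × 100% ≈ 119.2%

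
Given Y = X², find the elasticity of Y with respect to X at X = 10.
Elasticity = 2

Elasticity = (dY/dX) · (X/Y)

dY/dX = 2·X
At X = 10: dY/dX = 20, Y = 100

Elasticity = 20 · (10 / 100) = 2

Interpretation: for a small percentage change in X, the percentage change in Y is approximately 2.00 times as large.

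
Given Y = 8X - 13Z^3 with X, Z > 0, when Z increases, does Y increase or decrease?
Y decreases

Taking the partial derivative:
∂Y/∂Z = -39Z^2

∂Y/∂Z = -39Z^2 < 0 (assuming positive values)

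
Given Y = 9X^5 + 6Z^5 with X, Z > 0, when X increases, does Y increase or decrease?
Y increases

Taking the partial derivative:
∂Y/∂X = 45X^4

∂Y/∂X = 45X^4 > 0 (assuming positive values)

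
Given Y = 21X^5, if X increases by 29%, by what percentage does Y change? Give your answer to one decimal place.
257.2%

For Y = 21X^5:
If X → X(1 + 0.29)
Then Y → Y · (1 + 0.29)^5
     ≈ Y · 3.5723

Percentage change = ((1 + 0.29)^5 − 1) × 100% ≈ 257.2%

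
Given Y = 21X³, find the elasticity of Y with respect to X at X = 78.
Elasticity = 3

Elasticity = (dY/dX) · (X/Y)

dY/dX = 63·X²
At X = 78: dY/dX = 383292, Y = 9965592

Elasticity = 383292 · (78 / 9965592) = 3

Interpretation: for a small percentage change in X, the percentage change in Y is approximately 3.00 times as large.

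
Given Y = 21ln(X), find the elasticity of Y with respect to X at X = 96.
Elasticity = 1/ln(96) ≈ 0.2191

Elasticity = (dY/dX) · (X/Y)

dY/dX = 21/X
At X = 96: dY/dX = 7/32, Y = 21·ln(96)

Elasticity = (7/32) · (96 / (21·ln(96))) = 1/ln(96) ≈ 0.2191

Interpretation: for a small percentage change in X, the percentage change in Y is approximately 0.22 times as large.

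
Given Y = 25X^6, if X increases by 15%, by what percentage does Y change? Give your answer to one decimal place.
131.3%

For Y = 25X^6:
If X → X(1 + 0.15)
Then Y → Y · (1 + 0.15)^6
     ≈ Y · 2.3131

Percentage change = ((1 + 0.15)^6 − 1) × 100% ≈ 131.3%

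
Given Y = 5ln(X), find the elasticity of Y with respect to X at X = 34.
Elasticity = 1/ln(34) ≈ 0.2836

Elasticity = (dY/dX) · (X/Y)

dY/dX = 5/X
At X = 34: dY/dX = 5/34, Y = 5·ln(34)

Elasticity = (5/34) · (34 / (5·ln(34))) = 1/ln(34) ≈ 0.2836

Interpretation: for a small percentage change in X, the percentage change in Y is approximately 0.28 times as large.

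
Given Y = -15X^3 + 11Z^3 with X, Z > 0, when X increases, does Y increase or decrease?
Y decreases

Taking the partial derivative:
∂Y/∂X = -45X^2

∂Y/∂X = -45X^2 < 0 (assuming positive values)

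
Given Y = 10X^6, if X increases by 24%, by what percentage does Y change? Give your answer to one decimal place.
263.5%

For Y = 10X^6:
If X → X(1 + 0.24)
Then Y → Y · (1 + 0.24)^6
     ≈ Y · 3.6352

Percentage change = ((1 + 0.24)^6 − 1) × 100% ≈ 263.5%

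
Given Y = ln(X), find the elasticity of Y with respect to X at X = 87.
Elasticity = 1/ln(87) ≈ 0.2239

Elasticity = (dY/dX) · (X/Y)

dY/dX = 1/X
At X = 87: dY/dX = 1/87, Y = ln(87)

Elasticity = (1/87) · (87 / (ln(87))) = 1/ln(87) ≈ 0.2239

Interpretation: for a small percentage change in X, the percentage change in Y is approximately 0.22 times as large.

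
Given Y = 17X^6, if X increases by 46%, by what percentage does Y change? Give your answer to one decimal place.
868.5%

For Y = 17X^6:
If X → X(1 + 0.46)
Then Y → Y · (1 + 0.46)^6
     ≈ Y · 9.6854

Percentage change = ((1 + 0.46)^6 − 1) × 100% ≈ 868.5%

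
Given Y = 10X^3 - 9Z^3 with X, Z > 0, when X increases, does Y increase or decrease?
Y increases

Taking the partial derivative:
∂Y/∂X = 30X^2

∂Y/∂X = 30X^2 > 0 (assuming positive values)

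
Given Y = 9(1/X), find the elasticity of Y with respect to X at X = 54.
Elasticity = -1

Elasticity = (dY/dX) · (X/Y)

dY/dX = -9/X²
At X = 54: dY/dX = -1/324, Y = 1/6

Elasticity = (-1/324) · (54 / (1/6)) = -1

Interpretation: for a small percentage change in X, the percentage change in Y is approximately -1.00 times as large.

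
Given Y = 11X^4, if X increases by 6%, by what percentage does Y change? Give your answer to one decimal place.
26.2%

For Y = 11X^4:
If X → X(1 + 0.06)
Then Y → Y · (1 + 0.06)^4
     ≈ Y · 1.2625

Percentage change = ((1 + 0.06)^4 − 1) × 100% ≈ 26.2%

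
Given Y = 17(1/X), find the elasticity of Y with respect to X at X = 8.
Elasticity = -1

Elasticity = (dY/dX) · (X/Y)

dY/dX = -17/X²
At X = 8: dY/dX = -17/64, Y = 17/8

Elasticity = (-17/64) · (8 / (17/8)) = -1

Interpretation: for a small percentage change in X, the percentage change in Y is approximately -1.00 times as large.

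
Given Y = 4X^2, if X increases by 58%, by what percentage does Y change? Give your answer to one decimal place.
149.6%

For Y = 4X^2:
If X → X(1 + 0.58)
Then Y → Y · (1 + 0.58)^2
     = Y · 2.4964

Percentage change = ((1 + 0.58)^2 − 1) × 100% ≈ 149.6%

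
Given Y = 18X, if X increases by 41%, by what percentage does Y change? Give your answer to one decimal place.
41.0%

For Y = 18X:
If X → X(1 + 0.41)
Then Y → Y · (1 + 0.41)^1
     = Y · 1.4100

Percentage change = ((1 + 0.41)^1 − 1) × 100% = 41.0%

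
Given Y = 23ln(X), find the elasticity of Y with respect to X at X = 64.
Elasticity = 1/ln(64) ≈ 0.2404

Elasticity = (dY/dX) · (X/Y)

dY/dX = 23/X
At X = 64: dY/dX = 23/64, Y = 23·ln(64)

Elasticity = (23/64) · (64 / (23·ln(64))) = 1/ln(64) ≈ 0.2404

Interpretation: for a small percentage change in X, the percentage change in Y is approximately 0.24 times as large.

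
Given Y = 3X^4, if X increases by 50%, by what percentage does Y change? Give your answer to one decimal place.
406.3%

For Y = 3X^4:
If X → X(1 + 0.5)
Then Y → Y · (1 + 0.5)^4
     = Y · 5.0625

Percentage change = ((1 + 0.5)^4 − 1) × 100% ≈ 406.3%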